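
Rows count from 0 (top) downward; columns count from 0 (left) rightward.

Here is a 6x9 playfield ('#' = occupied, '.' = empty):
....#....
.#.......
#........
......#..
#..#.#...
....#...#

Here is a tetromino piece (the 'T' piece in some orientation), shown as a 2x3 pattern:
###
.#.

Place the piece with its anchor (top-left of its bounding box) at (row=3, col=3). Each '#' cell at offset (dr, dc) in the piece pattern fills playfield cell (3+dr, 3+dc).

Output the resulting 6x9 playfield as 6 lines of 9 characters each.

Answer: ....#....
.#.......
#........
...####..
#..###...
....#...#

Derivation:
Fill (3+0,3+0) = (3,3)
Fill (3+0,3+1) = (3,4)
Fill (3+0,3+2) = (3,5)
Fill (3+1,3+1) = (4,4)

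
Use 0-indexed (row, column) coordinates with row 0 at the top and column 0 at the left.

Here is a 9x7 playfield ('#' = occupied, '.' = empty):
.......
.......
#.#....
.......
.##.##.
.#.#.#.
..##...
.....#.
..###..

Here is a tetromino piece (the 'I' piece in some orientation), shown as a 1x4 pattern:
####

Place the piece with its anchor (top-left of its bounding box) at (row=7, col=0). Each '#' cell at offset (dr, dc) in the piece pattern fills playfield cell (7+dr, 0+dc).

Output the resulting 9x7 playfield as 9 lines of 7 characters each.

Fill (7+0,0+0) = (7,0)
Fill (7+0,0+1) = (7,1)
Fill (7+0,0+2) = (7,2)
Fill (7+0,0+3) = (7,3)

Answer: .......
.......
#.#....
.......
.##.##.
.#.#.#.
..##...
####.#.
..###..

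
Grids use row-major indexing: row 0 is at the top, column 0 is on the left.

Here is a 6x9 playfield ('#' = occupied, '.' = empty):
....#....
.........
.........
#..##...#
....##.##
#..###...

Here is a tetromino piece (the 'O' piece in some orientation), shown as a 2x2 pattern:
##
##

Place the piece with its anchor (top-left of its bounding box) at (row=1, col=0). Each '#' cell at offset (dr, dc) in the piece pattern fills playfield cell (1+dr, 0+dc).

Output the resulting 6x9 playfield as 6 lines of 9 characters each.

Answer: ....#....
##.......
##.......
#..##...#
....##.##
#..###...

Derivation:
Fill (1+0,0+0) = (1,0)
Fill (1+0,0+1) = (1,1)
Fill (1+1,0+0) = (2,0)
Fill (1+1,0+1) = (2,1)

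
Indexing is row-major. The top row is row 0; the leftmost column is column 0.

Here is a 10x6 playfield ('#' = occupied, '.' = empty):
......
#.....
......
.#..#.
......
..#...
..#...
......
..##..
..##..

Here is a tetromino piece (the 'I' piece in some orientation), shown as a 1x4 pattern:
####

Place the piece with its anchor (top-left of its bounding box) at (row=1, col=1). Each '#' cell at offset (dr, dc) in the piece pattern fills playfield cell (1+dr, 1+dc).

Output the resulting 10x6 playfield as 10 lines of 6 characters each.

Fill (1+0,1+0) = (1,1)
Fill (1+0,1+1) = (1,2)
Fill (1+0,1+2) = (1,3)
Fill (1+0,1+3) = (1,4)

Answer: ......
#####.
......
.#..#.
......
..#...
..#...
......
..##..
..##..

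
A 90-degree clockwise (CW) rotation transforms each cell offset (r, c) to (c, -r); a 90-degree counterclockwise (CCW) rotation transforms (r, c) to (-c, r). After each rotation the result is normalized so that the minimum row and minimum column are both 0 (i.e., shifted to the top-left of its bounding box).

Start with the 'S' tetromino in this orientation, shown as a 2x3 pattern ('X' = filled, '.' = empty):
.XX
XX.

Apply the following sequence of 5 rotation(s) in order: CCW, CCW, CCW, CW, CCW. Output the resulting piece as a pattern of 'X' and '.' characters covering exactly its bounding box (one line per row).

Start:
.XX
XX.
After rotation 1 (CCW):
X.
XX
.X
After rotation 2 (CCW):
.XX
XX.
After rotation 3 (CCW):
X.
XX
.X
After rotation 4 (CW):
.XX
XX.
After rotation 5 (CCW):
X.
XX
.X

Answer: X.
XX
.X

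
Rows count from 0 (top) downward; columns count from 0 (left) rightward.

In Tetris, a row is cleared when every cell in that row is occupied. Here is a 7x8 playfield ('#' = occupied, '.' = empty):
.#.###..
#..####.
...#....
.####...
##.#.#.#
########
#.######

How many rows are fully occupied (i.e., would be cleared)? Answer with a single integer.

Check each row:
  row 0: 4 empty cells -> not full
  row 1: 3 empty cells -> not full
  row 2: 7 empty cells -> not full
  row 3: 4 empty cells -> not full
  row 4: 3 empty cells -> not full
  row 5: 0 empty cells -> FULL (clear)
  row 6: 1 empty cell -> not full
Total rows cleared: 1

Answer: 1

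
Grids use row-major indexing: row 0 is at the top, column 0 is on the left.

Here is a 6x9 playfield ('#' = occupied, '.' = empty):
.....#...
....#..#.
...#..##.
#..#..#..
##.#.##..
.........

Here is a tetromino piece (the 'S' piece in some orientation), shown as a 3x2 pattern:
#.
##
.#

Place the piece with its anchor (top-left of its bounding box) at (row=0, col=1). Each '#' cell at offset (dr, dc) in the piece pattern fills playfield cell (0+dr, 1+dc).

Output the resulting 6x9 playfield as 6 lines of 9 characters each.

Fill (0+0,1+0) = (0,1)
Fill (0+1,1+0) = (1,1)
Fill (0+1,1+1) = (1,2)
Fill (0+2,1+1) = (2,2)

Answer: .#...#...
.##.#..#.
..##..##.
#..#..#..
##.#.##..
.........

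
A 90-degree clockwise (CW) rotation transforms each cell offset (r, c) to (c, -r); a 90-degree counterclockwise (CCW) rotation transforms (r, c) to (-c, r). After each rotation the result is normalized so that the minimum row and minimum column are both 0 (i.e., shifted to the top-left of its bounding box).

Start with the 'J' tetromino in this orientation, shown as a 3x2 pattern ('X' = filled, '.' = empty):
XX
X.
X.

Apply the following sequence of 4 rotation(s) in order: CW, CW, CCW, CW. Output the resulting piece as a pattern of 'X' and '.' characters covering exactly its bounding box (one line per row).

Answer: .X
.X
XX

Derivation:
Start:
XX
X.
X.
After rotation 1 (CW):
XXX
..X
After rotation 2 (CW):
.X
.X
XX
After rotation 3 (CCW):
XXX
..X
After rotation 4 (CW):
.X
.X
XX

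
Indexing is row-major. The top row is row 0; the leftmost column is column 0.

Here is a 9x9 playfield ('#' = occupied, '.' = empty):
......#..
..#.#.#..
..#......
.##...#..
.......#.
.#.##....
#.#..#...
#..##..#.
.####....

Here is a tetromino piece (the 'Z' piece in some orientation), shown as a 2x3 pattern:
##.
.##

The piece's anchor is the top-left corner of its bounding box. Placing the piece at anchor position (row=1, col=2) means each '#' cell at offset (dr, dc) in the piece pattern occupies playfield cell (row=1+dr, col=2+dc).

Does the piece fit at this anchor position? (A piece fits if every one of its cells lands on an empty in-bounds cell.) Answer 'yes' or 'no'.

Check each piece cell at anchor (1, 2):
  offset (0,0) -> (1,2): occupied ('#') -> FAIL
  offset (0,1) -> (1,3): empty -> OK
  offset (1,1) -> (2,3): empty -> OK
  offset (1,2) -> (2,4): empty -> OK
All cells valid: no

Answer: no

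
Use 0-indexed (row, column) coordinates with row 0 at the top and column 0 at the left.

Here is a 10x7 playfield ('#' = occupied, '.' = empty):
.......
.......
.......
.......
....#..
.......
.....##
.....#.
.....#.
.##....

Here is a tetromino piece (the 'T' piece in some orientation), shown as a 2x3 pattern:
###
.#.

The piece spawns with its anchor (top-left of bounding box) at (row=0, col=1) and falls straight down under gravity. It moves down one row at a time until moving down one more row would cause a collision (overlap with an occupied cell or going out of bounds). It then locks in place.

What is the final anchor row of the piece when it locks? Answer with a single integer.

Answer: 7

Derivation:
Spawn at (row=0, col=1). Try each row:
  row 0: fits
  row 1: fits
  row 2: fits
  row 3: fits
  row 4: fits
  row 5: fits
  row 6: fits
  row 7: fits
  row 8: blocked -> lock at row 7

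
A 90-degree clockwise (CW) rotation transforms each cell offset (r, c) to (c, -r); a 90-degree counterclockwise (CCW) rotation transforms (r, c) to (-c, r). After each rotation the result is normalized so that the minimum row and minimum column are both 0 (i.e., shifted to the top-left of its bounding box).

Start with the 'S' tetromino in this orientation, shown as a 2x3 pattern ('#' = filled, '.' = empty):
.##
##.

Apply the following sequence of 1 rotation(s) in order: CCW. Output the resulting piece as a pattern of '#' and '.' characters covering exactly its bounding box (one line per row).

Start:
.##
##.
After rotation 1 (CCW):
#.
##
.#

Answer: #.
##
.#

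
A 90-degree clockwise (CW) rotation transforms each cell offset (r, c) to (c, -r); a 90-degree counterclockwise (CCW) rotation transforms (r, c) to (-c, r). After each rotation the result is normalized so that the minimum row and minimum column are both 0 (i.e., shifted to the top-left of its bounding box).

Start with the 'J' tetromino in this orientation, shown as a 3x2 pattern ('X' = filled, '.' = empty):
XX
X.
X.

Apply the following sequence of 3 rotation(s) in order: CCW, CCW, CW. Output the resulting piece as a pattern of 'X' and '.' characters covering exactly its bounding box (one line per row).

Start:
XX
X.
X.
After rotation 1 (CCW):
X..
XXX
After rotation 2 (CCW):
.X
.X
XX
After rotation 3 (CW):
X..
XXX

Answer: X..
XXX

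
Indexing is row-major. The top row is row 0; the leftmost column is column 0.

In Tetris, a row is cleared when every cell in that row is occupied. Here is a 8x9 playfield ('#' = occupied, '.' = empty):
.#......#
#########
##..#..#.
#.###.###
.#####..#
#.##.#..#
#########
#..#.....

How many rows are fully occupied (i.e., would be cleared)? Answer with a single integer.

Check each row:
  row 0: 7 empty cells -> not full
  row 1: 0 empty cells -> FULL (clear)
  row 2: 5 empty cells -> not full
  row 3: 2 empty cells -> not full
  row 4: 3 empty cells -> not full
  row 5: 4 empty cells -> not full
  row 6: 0 empty cells -> FULL (clear)
  row 7: 7 empty cells -> not full
Total rows cleared: 2

Answer: 2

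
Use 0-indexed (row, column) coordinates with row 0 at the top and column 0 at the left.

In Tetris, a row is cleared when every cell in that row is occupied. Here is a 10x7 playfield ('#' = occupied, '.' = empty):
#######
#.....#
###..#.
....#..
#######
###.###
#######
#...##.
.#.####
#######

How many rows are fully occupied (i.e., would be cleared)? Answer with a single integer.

Check each row:
  row 0: 0 empty cells -> FULL (clear)
  row 1: 5 empty cells -> not full
  row 2: 3 empty cells -> not full
  row 3: 6 empty cells -> not full
  row 4: 0 empty cells -> FULL (clear)
  row 5: 1 empty cell -> not full
  row 6: 0 empty cells -> FULL (clear)
  row 7: 4 empty cells -> not full
  row 8: 2 empty cells -> not full
  row 9: 0 empty cells -> FULL (clear)
Total rows cleared: 4

Answer: 4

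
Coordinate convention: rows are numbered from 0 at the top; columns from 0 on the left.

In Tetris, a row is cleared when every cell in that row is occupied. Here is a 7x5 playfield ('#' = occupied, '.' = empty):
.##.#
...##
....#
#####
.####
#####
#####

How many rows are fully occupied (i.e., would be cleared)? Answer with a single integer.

Check each row:
  row 0: 2 empty cells -> not full
  row 1: 3 empty cells -> not full
  row 2: 4 empty cells -> not full
  row 3: 0 empty cells -> FULL (clear)
  row 4: 1 empty cell -> not full
  row 5: 0 empty cells -> FULL (clear)
  row 6: 0 empty cells -> FULL (clear)
Total rows cleared: 3

Answer: 3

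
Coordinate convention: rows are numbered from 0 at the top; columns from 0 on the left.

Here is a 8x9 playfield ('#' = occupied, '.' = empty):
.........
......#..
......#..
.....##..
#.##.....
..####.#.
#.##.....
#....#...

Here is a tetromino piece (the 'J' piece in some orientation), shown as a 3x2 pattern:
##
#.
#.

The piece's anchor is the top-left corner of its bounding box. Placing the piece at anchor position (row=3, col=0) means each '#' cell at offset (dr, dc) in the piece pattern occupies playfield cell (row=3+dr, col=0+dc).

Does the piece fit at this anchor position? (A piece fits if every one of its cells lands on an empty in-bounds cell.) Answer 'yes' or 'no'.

Answer: no

Derivation:
Check each piece cell at anchor (3, 0):
  offset (0,0) -> (3,0): empty -> OK
  offset (0,1) -> (3,1): empty -> OK
  offset (1,0) -> (4,0): occupied ('#') -> FAIL
  offset (2,0) -> (5,0): empty -> OK
All cells valid: no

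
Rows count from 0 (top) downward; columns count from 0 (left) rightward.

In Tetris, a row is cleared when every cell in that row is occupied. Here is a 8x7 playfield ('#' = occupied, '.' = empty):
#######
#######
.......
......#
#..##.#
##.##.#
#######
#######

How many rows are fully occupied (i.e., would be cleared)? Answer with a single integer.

Answer: 4

Derivation:
Check each row:
  row 0: 0 empty cells -> FULL (clear)
  row 1: 0 empty cells -> FULL (clear)
  row 2: 7 empty cells -> not full
  row 3: 6 empty cells -> not full
  row 4: 3 empty cells -> not full
  row 5: 2 empty cells -> not full
  row 6: 0 empty cells -> FULL (clear)
  row 7: 0 empty cells -> FULL (clear)
Total rows cleared: 4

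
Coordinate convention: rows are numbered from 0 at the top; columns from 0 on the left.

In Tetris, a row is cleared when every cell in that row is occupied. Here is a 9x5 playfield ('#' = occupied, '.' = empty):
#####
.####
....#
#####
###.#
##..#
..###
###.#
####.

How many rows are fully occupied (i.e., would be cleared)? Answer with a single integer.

Check each row:
  row 0: 0 empty cells -> FULL (clear)
  row 1: 1 empty cell -> not full
  row 2: 4 empty cells -> not full
  row 3: 0 empty cells -> FULL (clear)
  row 4: 1 empty cell -> not full
  row 5: 2 empty cells -> not full
  row 6: 2 empty cells -> not full
  row 7: 1 empty cell -> not full
  row 8: 1 empty cell -> not full
Total rows cleared: 2

Answer: 2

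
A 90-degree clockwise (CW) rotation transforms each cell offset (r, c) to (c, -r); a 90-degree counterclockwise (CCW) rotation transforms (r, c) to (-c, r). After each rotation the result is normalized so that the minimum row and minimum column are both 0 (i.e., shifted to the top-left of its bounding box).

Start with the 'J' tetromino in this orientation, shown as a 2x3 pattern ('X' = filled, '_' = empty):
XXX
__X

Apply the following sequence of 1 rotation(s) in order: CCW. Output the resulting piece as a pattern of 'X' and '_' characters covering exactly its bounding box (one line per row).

Answer: XX
X_
X_

Derivation:
Start:
XXX
__X
After rotation 1 (CCW):
XX
X_
X_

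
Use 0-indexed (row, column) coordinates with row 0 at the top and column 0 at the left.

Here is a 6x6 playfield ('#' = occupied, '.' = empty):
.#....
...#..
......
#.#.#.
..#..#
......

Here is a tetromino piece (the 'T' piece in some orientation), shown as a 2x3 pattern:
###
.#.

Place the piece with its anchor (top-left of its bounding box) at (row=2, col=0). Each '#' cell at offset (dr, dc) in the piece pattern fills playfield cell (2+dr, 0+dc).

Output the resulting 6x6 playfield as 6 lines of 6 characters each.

Fill (2+0,0+0) = (2,0)
Fill (2+0,0+1) = (2,1)
Fill (2+0,0+2) = (2,2)
Fill (2+1,0+1) = (3,1)

Answer: .#....
...#..
###...
###.#.
..#..#
......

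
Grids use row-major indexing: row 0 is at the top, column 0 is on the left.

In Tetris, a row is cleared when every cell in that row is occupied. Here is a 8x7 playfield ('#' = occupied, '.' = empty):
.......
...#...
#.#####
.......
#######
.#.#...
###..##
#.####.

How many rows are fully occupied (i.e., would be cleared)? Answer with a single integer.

Check each row:
  row 0: 7 empty cells -> not full
  row 1: 6 empty cells -> not full
  row 2: 1 empty cell -> not full
  row 3: 7 empty cells -> not full
  row 4: 0 empty cells -> FULL (clear)
  row 5: 5 empty cells -> not full
  row 6: 2 empty cells -> not full
  row 7: 2 empty cells -> not full
Total rows cleared: 1

Answer: 1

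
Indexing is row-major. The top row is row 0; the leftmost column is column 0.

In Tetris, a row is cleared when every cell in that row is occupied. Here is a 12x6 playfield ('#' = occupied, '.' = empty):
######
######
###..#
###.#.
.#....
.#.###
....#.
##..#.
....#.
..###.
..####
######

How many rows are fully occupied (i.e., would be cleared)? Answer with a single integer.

Answer: 3

Derivation:
Check each row:
  row 0: 0 empty cells -> FULL (clear)
  row 1: 0 empty cells -> FULL (clear)
  row 2: 2 empty cells -> not full
  row 3: 2 empty cells -> not full
  row 4: 5 empty cells -> not full
  row 5: 2 empty cells -> not full
  row 6: 5 empty cells -> not full
  row 7: 3 empty cells -> not full
  row 8: 5 empty cells -> not full
  row 9: 3 empty cells -> not full
  row 10: 2 empty cells -> not full
  row 11: 0 empty cells -> FULL (clear)
Total rows cleared: 3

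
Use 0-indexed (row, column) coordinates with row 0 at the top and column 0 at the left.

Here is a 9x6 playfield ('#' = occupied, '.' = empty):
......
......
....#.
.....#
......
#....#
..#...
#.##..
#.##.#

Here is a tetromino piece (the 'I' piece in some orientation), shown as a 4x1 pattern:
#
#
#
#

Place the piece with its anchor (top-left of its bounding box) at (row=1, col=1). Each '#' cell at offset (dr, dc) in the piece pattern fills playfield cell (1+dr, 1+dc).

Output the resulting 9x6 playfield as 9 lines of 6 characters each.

Fill (1+0,1+0) = (1,1)
Fill (1+1,1+0) = (2,1)
Fill (1+2,1+0) = (3,1)
Fill (1+3,1+0) = (4,1)

Answer: ......
.#....
.#..#.
.#...#
.#....
#....#
..#...
#.##..
#.##.#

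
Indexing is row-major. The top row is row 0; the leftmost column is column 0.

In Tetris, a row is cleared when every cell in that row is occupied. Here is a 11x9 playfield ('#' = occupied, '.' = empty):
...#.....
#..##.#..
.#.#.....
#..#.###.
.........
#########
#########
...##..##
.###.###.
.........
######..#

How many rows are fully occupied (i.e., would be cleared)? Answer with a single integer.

Answer: 2

Derivation:
Check each row:
  row 0: 8 empty cells -> not full
  row 1: 5 empty cells -> not full
  row 2: 7 empty cells -> not full
  row 3: 4 empty cells -> not full
  row 4: 9 empty cells -> not full
  row 5: 0 empty cells -> FULL (clear)
  row 6: 0 empty cells -> FULL (clear)
  row 7: 5 empty cells -> not full
  row 8: 3 empty cells -> not full
  row 9: 9 empty cells -> not full
  row 10: 2 empty cells -> not full
Total rows cleared: 2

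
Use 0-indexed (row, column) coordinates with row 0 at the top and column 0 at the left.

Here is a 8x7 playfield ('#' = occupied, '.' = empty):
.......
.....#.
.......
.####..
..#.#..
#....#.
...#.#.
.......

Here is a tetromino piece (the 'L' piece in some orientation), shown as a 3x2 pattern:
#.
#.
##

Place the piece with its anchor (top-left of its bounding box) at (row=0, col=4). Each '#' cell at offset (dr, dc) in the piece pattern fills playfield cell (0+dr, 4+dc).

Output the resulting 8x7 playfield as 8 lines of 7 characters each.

Fill (0+0,4+0) = (0,4)
Fill (0+1,4+0) = (1,4)
Fill (0+2,4+0) = (2,4)
Fill (0+2,4+1) = (2,5)

Answer: ....#..
....##.
....##.
.####..
..#.#..
#....#.
...#.#.
.......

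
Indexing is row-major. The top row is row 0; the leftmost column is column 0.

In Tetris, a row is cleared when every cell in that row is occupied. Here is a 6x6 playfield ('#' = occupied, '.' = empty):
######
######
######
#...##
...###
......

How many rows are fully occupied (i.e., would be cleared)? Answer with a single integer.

Answer: 3

Derivation:
Check each row:
  row 0: 0 empty cells -> FULL (clear)
  row 1: 0 empty cells -> FULL (clear)
  row 2: 0 empty cells -> FULL (clear)
  row 3: 3 empty cells -> not full
  row 4: 3 empty cells -> not full
  row 5: 6 empty cells -> not full
Total rows cleared: 3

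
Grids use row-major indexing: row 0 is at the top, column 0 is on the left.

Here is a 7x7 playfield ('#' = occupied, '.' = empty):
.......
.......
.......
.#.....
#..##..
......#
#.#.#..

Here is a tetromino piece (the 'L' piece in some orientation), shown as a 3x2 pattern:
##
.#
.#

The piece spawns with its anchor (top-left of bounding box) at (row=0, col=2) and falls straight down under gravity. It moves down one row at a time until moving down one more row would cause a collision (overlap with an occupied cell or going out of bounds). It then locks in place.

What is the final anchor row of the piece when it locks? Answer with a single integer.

Spawn at (row=0, col=2). Try each row:
  row 0: fits
  row 1: fits
  row 2: blocked -> lock at row 1

Answer: 1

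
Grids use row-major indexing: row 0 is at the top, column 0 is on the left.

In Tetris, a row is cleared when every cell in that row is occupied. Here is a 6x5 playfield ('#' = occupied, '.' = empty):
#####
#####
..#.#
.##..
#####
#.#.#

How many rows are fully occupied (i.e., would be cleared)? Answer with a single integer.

Check each row:
  row 0: 0 empty cells -> FULL (clear)
  row 1: 0 empty cells -> FULL (clear)
  row 2: 3 empty cells -> not full
  row 3: 3 empty cells -> not full
  row 4: 0 empty cells -> FULL (clear)
  row 5: 2 empty cells -> not full
Total rows cleared: 3

Answer: 3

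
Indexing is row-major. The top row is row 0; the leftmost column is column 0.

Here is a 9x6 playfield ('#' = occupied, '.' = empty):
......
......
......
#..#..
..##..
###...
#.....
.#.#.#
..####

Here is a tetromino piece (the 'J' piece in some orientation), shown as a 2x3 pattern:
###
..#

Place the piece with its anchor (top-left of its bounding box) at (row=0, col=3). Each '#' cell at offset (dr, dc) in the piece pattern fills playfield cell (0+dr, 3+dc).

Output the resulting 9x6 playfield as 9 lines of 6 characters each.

Fill (0+0,3+0) = (0,3)
Fill (0+0,3+1) = (0,4)
Fill (0+0,3+2) = (0,5)
Fill (0+1,3+2) = (1,5)

Answer: ...###
.....#
......
#..#..
..##..
###...
#.....
.#.#.#
..####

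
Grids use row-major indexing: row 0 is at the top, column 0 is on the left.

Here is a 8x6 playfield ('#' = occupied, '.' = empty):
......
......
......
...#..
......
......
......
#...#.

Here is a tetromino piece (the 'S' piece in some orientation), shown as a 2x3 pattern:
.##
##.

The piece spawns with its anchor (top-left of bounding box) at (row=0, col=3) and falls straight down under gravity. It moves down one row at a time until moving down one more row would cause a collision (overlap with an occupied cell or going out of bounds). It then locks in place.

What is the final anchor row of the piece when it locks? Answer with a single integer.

Answer: 1

Derivation:
Spawn at (row=0, col=3). Try each row:
  row 0: fits
  row 1: fits
  row 2: blocked -> lock at row 1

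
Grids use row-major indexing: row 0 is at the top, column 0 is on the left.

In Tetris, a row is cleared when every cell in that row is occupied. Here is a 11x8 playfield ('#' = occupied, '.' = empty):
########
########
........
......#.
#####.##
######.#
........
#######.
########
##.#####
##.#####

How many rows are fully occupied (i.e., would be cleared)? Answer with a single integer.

Answer: 3

Derivation:
Check each row:
  row 0: 0 empty cells -> FULL (clear)
  row 1: 0 empty cells -> FULL (clear)
  row 2: 8 empty cells -> not full
  row 3: 7 empty cells -> not full
  row 4: 1 empty cell -> not full
  row 5: 1 empty cell -> not full
  row 6: 8 empty cells -> not full
  row 7: 1 empty cell -> not full
  row 8: 0 empty cells -> FULL (clear)
  row 9: 1 empty cell -> not full
  row 10: 1 empty cell -> not full
Total rows cleared: 3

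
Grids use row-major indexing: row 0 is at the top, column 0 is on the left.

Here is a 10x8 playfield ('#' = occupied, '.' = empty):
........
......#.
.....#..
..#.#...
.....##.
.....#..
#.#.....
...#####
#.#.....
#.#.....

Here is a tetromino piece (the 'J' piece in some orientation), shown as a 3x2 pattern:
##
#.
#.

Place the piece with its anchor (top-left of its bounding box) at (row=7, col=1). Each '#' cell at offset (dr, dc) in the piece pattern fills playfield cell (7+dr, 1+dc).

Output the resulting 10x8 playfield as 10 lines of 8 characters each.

Answer: ........
......#.
.....#..
..#.#...
.....##.
.....#..
#.#.....
.#######
###.....
###.....

Derivation:
Fill (7+0,1+0) = (7,1)
Fill (7+0,1+1) = (7,2)
Fill (7+1,1+0) = (8,1)
Fill (7+2,1+0) = (9,1)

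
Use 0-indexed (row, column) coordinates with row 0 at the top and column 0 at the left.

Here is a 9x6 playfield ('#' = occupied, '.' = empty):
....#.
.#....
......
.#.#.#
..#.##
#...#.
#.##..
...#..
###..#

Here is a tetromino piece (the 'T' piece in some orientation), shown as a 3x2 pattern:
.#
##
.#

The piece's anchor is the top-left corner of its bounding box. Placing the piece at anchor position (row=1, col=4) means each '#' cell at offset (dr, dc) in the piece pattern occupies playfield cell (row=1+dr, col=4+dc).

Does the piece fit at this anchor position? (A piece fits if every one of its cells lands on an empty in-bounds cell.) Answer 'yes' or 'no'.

Check each piece cell at anchor (1, 4):
  offset (0,1) -> (1,5): empty -> OK
  offset (1,0) -> (2,4): empty -> OK
  offset (1,1) -> (2,5): empty -> OK
  offset (2,1) -> (3,5): occupied ('#') -> FAIL
All cells valid: no

Answer: no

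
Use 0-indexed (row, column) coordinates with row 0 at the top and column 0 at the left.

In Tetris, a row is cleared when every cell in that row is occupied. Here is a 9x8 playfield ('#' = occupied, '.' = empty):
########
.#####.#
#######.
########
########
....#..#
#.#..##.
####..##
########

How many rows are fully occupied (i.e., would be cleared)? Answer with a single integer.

Answer: 4

Derivation:
Check each row:
  row 0: 0 empty cells -> FULL (clear)
  row 1: 2 empty cells -> not full
  row 2: 1 empty cell -> not full
  row 3: 0 empty cells -> FULL (clear)
  row 4: 0 empty cells -> FULL (clear)
  row 5: 6 empty cells -> not full
  row 6: 4 empty cells -> not full
  row 7: 2 empty cells -> not full
  row 8: 0 empty cells -> FULL (clear)
Total rows cleared: 4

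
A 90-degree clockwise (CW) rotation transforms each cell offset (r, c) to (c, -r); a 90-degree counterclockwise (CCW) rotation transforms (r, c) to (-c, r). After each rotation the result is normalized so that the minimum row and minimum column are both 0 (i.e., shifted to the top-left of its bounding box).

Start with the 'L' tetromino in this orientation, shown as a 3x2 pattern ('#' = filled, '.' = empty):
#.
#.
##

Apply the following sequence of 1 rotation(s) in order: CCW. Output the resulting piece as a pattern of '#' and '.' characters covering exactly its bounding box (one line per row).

Answer: ..#
###

Derivation:
Start:
#.
#.
##
After rotation 1 (CCW):
..#
###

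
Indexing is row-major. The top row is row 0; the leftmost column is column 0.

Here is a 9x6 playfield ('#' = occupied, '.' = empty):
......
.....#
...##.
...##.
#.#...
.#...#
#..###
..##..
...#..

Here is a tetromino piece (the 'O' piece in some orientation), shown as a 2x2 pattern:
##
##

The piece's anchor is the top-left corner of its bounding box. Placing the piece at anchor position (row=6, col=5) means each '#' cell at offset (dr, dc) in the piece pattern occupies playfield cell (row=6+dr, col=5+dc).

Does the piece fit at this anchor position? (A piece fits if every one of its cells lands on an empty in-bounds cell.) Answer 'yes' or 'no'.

Check each piece cell at anchor (6, 5):
  offset (0,0) -> (6,5): occupied ('#') -> FAIL
  offset (0,1) -> (6,6): out of bounds -> FAIL
  offset (1,0) -> (7,5): empty -> OK
  offset (1,1) -> (7,6): out of bounds -> FAIL
All cells valid: no

Answer: no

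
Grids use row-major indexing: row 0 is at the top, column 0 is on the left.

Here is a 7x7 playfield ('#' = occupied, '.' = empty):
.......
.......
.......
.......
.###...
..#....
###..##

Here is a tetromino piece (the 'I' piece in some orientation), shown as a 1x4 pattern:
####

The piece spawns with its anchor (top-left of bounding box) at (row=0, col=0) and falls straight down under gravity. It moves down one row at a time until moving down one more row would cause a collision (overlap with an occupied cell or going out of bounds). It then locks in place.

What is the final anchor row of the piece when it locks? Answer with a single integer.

Answer: 3

Derivation:
Spawn at (row=0, col=0). Try each row:
  row 0: fits
  row 1: fits
  row 2: fits
  row 3: fits
  row 4: blocked -> lock at row 3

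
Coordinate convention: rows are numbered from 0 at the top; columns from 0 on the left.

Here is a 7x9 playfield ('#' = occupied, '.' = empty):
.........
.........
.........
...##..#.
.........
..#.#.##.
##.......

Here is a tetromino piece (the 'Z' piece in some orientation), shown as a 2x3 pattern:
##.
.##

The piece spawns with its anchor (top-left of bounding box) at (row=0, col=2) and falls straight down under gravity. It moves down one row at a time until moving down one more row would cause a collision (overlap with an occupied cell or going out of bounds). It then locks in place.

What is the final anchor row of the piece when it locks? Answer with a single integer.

Answer: 1

Derivation:
Spawn at (row=0, col=2). Try each row:
  row 0: fits
  row 1: fits
  row 2: blocked -> lock at row 1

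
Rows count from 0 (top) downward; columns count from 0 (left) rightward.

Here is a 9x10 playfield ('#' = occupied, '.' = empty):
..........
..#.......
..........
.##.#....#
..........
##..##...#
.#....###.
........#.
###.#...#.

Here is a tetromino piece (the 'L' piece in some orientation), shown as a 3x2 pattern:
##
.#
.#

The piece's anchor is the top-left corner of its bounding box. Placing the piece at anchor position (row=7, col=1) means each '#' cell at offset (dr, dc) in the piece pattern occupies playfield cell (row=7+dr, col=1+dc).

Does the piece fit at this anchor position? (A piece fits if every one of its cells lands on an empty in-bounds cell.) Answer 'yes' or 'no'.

Answer: no

Derivation:
Check each piece cell at anchor (7, 1):
  offset (0,0) -> (7,1): empty -> OK
  offset (0,1) -> (7,2): empty -> OK
  offset (1,1) -> (8,2): occupied ('#') -> FAIL
  offset (2,1) -> (9,2): out of bounds -> FAIL
All cells valid: no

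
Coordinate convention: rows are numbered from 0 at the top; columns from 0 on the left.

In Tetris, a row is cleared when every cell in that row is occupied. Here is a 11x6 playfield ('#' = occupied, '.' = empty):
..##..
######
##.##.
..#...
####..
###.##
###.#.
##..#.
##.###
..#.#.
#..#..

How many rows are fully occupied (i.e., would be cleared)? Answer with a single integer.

Check each row:
  row 0: 4 empty cells -> not full
  row 1: 0 empty cells -> FULL (clear)
  row 2: 2 empty cells -> not full
  row 3: 5 empty cells -> not full
  row 4: 2 empty cells -> not full
  row 5: 1 empty cell -> not full
  row 6: 2 empty cells -> not full
  row 7: 3 empty cells -> not full
  row 8: 1 empty cell -> not full
  row 9: 4 empty cells -> not full
  row 10: 4 empty cells -> not full
Total rows cleared: 1

Answer: 1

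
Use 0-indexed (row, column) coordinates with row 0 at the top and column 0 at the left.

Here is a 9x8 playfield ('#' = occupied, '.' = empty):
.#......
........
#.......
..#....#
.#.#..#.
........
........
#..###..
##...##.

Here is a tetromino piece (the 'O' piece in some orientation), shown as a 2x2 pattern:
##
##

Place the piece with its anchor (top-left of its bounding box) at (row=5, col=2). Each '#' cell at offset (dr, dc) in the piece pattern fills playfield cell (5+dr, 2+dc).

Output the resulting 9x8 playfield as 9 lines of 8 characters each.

Fill (5+0,2+0) = (5,2)
Fill (5+0,2+1) = (5,3)
Fill (5+1,2+0) = (6,2)
Fill (5+1,2+1) = (6,3)

Answer: .#......
........
#.......
..#....#
.#.#..#.
..##....
..##....
#..###..
##...##.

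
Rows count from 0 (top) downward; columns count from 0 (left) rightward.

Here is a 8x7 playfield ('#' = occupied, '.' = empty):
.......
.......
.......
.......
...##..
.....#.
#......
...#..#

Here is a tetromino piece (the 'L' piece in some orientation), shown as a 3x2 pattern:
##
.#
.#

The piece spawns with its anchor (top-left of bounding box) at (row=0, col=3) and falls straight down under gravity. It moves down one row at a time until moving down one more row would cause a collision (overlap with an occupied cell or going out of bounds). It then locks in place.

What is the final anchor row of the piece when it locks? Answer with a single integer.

Spawn at (row=0, col=3). Try each row:
  row 0: fits
  row 1: fits
  row 2: blocked -> lock at row 1

Answer: 1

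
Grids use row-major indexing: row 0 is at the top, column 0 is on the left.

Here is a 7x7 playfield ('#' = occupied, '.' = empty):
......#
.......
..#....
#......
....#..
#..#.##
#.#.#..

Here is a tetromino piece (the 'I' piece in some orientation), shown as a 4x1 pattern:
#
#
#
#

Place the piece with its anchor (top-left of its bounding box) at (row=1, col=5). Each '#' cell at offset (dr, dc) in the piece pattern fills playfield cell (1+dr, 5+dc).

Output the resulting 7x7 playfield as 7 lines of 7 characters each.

Answer: ......#
.....#.
..#..#.
#....#.
....##.
#..#.##
#.#.#..

Derivation:
Fill (1+0,5+0) = (1,5)
Fill (1+1,5+0) = (2,5)
Fill (1+2,5+0) = (3,5)
Fill (1+3,5+0) = (4,5)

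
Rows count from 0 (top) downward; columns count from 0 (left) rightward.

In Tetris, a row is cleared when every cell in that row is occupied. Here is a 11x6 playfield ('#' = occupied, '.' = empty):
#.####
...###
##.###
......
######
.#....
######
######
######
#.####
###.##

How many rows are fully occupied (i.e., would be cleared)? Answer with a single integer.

Check each row:
  row 0: 1 empty cell -> not full
  row 1: 3 empty cells -> not full
  row 2: 1 empty cell -> not full
  row 3: 6 empty cells -> not full
  row 4: 0 empty cells -> FULL (clear)
  row 5: 5 empty cells -> not full
  row 6: 0 empty cells -> FULL (clear)
  row 7: 0 empty cells -> FULL (clear)
  row 8: 0 empty cells -> FULL (clear)
  row 9: 1 empty cell -> not full
  row 10: 1 empty cell -> not full
Total rows cleared: 4

Answer: 4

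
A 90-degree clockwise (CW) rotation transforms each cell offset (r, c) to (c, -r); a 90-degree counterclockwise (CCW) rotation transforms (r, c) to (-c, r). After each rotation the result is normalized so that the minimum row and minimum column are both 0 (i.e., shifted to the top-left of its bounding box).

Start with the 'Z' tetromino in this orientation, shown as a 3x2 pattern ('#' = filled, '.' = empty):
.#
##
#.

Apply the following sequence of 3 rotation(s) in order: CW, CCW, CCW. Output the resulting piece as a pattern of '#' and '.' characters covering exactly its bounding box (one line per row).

Start:
.#
##
#.
After rotation 1 (CW):
##.
.##
After rotation 2 (CCW):
.#
##
#.
After rotation 3 (CCW):
##.
.##

Answer: ##.
.##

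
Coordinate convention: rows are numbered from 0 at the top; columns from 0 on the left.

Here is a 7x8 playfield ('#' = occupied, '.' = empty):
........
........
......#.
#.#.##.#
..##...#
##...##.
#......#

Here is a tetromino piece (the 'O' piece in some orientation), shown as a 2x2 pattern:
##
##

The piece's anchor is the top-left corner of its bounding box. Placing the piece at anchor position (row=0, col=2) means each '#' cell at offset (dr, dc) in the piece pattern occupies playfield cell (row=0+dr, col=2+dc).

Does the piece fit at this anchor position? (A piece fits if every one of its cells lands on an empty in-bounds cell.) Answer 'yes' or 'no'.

Answer: yes

Derivation:
Check each piece cell at anchor (0, 2):
  offset (0,0) -> (0,2): empty -> OK
  offset (0,1) -> (0,3): empty -> OK
  offset (1,0) -> (1,2): empty -> OK
  offset (1,1) -> (1,3): empty -> OK
All cells valid: yes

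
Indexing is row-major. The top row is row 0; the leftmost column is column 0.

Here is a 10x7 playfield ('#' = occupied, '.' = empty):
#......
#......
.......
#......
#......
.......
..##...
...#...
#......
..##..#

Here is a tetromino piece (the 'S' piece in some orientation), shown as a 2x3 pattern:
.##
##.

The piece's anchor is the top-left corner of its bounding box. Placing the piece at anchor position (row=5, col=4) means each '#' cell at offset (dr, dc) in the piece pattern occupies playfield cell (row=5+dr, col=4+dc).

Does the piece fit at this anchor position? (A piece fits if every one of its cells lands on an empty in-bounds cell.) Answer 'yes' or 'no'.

Answer: yes

Derivation:
Check each piece cell at anchor (5, 4):
  offset (0,1) -> (5,5): empty -> OK
  offset (0,2) -> (5,6): empty -> OK
  offset (1,0) -> (6,4): empty -> OK
  offset (1,1) -> (6,5): empty -> OK
All cells valid: yes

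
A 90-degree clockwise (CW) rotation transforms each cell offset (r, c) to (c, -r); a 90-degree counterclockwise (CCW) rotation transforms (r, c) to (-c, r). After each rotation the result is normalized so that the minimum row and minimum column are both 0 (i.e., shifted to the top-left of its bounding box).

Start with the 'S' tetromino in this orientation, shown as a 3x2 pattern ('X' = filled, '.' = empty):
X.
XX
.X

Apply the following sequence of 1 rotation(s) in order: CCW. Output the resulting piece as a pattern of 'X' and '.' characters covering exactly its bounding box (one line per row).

Start:
X.
XX
.X
After rotation 1 (CCW):
.XX
XX.

Answer: .XX
XX.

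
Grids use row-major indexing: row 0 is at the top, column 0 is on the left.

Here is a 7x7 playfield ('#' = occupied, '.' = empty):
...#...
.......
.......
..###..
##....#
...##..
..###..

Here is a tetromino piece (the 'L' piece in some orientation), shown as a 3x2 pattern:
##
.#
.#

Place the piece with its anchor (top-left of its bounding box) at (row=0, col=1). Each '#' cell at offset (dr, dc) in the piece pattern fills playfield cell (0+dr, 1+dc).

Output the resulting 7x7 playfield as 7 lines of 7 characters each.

Fill (0+0,1+0) = (0,1)
Fill (0+0,1+1) = (0,2)
Fill (0+1,1+1) = (1,2)
Fill (0+2,1+1) = (2,2)

Answer: .###...
..#....
..#....
..###..
##....#
...##..
..###..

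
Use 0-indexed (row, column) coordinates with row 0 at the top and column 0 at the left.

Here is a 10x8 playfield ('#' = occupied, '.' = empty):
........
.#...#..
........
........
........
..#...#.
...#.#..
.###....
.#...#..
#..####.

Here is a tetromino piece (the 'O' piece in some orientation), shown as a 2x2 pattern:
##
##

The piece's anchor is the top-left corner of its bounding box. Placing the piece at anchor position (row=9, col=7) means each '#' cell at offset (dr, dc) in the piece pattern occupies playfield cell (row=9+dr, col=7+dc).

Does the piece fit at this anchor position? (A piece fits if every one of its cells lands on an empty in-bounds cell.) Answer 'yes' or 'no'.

Answer: no

Derivation:
Check each piece cell at anchor (9, 7):
  offset (0,0) -> (9,7): empty -> OK
  offset (0,1) -> (9,8): out of bounds -> FAIL
  offset (1,0) -> (10,7): out of bounds -> FAIL
  offset (1,1) -> (10,8): out of bounds -> FAIL
All cells valid: no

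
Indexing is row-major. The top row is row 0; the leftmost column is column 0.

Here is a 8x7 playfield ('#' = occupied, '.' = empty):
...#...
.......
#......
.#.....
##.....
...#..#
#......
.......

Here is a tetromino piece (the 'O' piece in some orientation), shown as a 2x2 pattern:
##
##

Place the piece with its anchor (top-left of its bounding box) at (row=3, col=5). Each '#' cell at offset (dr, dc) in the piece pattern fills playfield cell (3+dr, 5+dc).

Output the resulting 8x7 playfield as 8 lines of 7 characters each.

Answer: ...#...
.......
#......
.#...##
##...##
...#..#
#......
.......

Derivation:
Fill (3+0,5+0) = (3,5)
Fill (3+0,5+1) = (3,6)
Fill (3+1,5+0) = (4,5)
Fill (3+1,5+1) = (4,6)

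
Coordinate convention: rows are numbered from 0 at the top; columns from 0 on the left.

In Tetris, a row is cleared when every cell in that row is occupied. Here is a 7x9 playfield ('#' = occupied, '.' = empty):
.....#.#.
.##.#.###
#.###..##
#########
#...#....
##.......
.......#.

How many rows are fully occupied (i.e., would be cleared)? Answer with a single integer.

Answer: 1

Derivation:
Check each row:
  row 0: 7 empty cells -> not full
  row 1: 3 empty cells -> not full
  row 2: 3 empty cells -> not full
  row 3: 0 empty cells -> FULL (clear)
  row 4: 7 empty cells -> not full
  row 5: 7 empty cells -> not full
  row 6: 8 empty cells -> not full
Total rows cleared: 1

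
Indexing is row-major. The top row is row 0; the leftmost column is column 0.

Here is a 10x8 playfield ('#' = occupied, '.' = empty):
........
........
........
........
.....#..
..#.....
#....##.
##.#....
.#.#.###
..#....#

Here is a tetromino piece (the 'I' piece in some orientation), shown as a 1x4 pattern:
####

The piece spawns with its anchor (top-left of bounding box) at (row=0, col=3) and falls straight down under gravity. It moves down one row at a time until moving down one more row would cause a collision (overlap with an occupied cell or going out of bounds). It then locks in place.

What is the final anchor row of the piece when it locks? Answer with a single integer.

Spawn at (row=0, col=3). Try each row:
  row 0: fits
  row 1: fits
  row 2: fits
  row 3: fits
  row 4: blocked -> lock at row 3

Answer: 3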